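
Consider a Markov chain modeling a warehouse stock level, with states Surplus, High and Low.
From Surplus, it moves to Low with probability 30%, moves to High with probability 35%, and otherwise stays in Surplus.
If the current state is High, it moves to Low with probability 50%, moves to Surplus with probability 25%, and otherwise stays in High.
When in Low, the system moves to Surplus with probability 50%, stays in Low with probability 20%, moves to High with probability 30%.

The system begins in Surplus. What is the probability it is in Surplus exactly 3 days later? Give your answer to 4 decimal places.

0.3710

Propagate the distribution vector 3 days from Surplus.
After 0 days: (1.0000, 0.0000, 0.0000)
After 1 day: (0.3500, 0.3500, 0.3000)
After 2 days: (0.3600, 0.3000, 0.3400)
After 3 days: (0.3710, 0.3030, 0.3260)
P(in Surplus after 3 days) = 0.3710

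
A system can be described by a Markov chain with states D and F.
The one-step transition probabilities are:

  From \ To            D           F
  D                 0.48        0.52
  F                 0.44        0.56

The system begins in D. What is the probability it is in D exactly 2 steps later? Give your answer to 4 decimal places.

Sum over the intermediate state after 1 step:
P = P(D→D)·P(D→D) + P(D→F)·P(F→D)
  = 0.48×0.48 + 0.52×0.44
  = 0.2304 + 0.2288 = 0.4592

0.4592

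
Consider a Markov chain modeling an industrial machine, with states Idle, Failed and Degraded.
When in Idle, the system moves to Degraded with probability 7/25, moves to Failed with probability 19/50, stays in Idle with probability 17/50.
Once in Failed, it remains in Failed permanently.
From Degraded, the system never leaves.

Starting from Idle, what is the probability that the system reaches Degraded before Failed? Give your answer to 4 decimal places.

Let h(s) be the probability of absorption at Degraded starting from transient state s. Then h(Degraded) = 1 and h(Failed) = 0. By first-step analysis:
h(Idle) = 0.34·h(Idle) + 0.38·0 + 0.28·1
Solving: h(Idle) = 0.4242.
Starting from Idle, the probability is 0.4242.

0.4242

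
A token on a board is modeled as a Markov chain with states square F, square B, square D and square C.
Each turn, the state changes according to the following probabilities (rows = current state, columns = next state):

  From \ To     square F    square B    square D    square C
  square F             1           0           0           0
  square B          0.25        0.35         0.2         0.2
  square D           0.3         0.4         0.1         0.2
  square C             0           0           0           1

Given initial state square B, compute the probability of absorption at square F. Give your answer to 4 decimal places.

Let h(s) be the probability of absorption at square F starting from transient state s. Then h(square F) = 1 and h(square C) = 0. By first-step analysis:
h(square B) = 0.25·1 + 0.35·h(square B) + 0.2·h(square D) + 0.2·0
h(square D) = 0.3·1 + 0.4·h(square B) + 0.1·h(square D) + 0.2·0
Solving: h(square B) = 0.5644, h(square D) = 0.5842.
Starting from square B, the probability is 0.5644.

0.5644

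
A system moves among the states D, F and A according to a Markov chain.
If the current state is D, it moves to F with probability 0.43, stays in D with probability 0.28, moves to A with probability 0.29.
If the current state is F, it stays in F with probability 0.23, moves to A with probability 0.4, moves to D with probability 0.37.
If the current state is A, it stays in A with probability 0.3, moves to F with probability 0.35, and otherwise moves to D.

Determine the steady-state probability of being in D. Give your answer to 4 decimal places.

0.3334

Let the stationary distribution be π with π = πP and π_1 + π_2 + π_3 = 1.
π_1 = 0.28·π_1 + 0.37·π_2 + 0.35·π_3
π_2 = 0.43·π_1 + 0.23·π_2 + 0.35·π_3
Solving with the normalization constraint gives π = (0.3334, 0.3363, 0.3303).
So the stationary probability of D is 0.3334.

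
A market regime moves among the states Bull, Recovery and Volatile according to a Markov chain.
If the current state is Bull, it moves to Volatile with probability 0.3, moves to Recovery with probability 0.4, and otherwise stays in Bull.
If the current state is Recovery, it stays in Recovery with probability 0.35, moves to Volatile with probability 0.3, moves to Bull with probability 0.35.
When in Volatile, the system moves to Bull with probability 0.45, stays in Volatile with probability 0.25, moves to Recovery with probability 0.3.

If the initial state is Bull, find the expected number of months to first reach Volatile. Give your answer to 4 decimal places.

3.3333

Let t(s) be the expected number of months to first reach Volatile from state s, with t(Volatile) = 0. Conditioning on the first month:
t(Bull) = 1 + 0.3·t(Bull) + 0.4·t(Recovery)
t(Recovery) = 1 + 0.35·t(Bull) + 0.35·t(Recovery)
Solving: t(Bull) = 3.3333, t(Recovery) = 3.3333.
Expected months from Bull to Volatile: 3.3333.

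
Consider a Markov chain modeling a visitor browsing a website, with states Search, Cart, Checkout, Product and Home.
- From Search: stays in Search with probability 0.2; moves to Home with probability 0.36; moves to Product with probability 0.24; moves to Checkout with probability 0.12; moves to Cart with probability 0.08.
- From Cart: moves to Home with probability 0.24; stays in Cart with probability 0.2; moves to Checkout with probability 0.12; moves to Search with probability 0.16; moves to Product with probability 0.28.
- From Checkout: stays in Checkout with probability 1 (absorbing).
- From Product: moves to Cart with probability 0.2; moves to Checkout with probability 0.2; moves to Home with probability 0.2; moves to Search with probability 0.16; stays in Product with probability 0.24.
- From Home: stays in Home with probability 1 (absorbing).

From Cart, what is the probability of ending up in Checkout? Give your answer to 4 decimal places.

0.3611

Let h(s) be the probability of absorption at Checkout starting from transient state s. Then h(Checkout) = 1 and h(Home) = 0. By first-step analysis:
h(Search) = 0.2·h(Search) + 0.08·h(Cart) + 0.12·1 + 0.24·h(Product) + 0.36·0
h(Cart) = 0.16·h(Search) + 0.2·h(Cart) + 0.12·1 + 0.28·h(Product) + 0.24·0
h(Product) = 0.16·h(Search) + 0.2·h(Cart) + 0.2·1 + 0.24·h(Product) + 0.2·0
Solving: h(Search) = 0.3134, h(Cart) = 0.3611, h(Product) = 0.4242.
Starting from Cart, the probability is 0.3611.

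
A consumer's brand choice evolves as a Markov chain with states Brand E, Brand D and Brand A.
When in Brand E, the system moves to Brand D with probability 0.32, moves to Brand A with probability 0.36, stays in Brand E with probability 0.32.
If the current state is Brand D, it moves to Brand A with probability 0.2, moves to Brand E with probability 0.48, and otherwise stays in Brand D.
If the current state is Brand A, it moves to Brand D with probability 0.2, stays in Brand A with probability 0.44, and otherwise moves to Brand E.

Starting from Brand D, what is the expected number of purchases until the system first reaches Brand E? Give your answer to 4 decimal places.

2.2300

Let t(s) be the expected number of purchases to first reach Brand E from state s, with t(Brand E) = 0. Conditioning on the first purchase:
t(Brand D) = 1 + 0.32·t(Brand D) + 0.2·t(Brand A)
t(Brand A) = 1 + 0.2·t(Brand D) + 0.44·t(Brand A)
Solving: t(Brand D) = 2.2300, t(Brand A) = 2.5822.
Expected purchases from Brand D to Brand E: 2.2300.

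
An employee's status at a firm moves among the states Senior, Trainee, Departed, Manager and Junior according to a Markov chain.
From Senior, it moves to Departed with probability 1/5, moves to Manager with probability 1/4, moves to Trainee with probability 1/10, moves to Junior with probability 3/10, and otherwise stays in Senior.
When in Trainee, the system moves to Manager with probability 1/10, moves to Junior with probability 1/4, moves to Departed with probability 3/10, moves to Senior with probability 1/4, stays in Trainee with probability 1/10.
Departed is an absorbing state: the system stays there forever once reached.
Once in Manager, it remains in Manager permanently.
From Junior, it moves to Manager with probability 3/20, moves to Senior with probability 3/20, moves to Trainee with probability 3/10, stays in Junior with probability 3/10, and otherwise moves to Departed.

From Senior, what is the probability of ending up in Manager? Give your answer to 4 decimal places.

Let h(s) be the probability of absorption at Manager starting from transient state s. Then h(Manager) = 1 and h(Departed) = 0. By first-step analysis:
h(Senior) = 0.15·h(Senior) + 0.1·h(Trainee) + 0.2·0 + 0.25·1 + 0.3·h(Junior)
h(Trainee) = 0.25·h(Senior) + 0.1·h(Trainee) + 0.3·0 + 0.1·1 + 0.25·h(Junior)
h(Junior) = 0.15·h(Senior) + 0.3·h(Trainee) + 0.1·0 + 0.15·1 + 0.3·h(Junior)
Solving: h(Senior) = 0.5135, h(Trainee) = 0.3903, h(Junior) = 0.4916.
Starting from Senior, the probability is 0.5135.

0.5135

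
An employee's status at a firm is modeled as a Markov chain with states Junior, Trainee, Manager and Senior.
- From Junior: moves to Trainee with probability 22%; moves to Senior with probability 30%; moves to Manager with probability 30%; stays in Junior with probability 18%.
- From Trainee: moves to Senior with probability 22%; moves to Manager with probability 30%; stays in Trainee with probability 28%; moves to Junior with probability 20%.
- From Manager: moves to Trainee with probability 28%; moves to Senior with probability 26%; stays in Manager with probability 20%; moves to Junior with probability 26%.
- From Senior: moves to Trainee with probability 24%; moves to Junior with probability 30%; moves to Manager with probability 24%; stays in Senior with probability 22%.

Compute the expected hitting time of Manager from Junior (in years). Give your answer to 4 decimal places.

3.5162

Let t(s) be the expected number of years to first reach Manager from state s, with t(Manager) = 0. Conditioning on the first year:
t(Junior) = 1 + 0.18·t(Junior) + 0.22·t(Trainee) + 0.3·t(Senior)
t(Trainee) = 1 + 0.2·t(Junior) + 0.28·t(Trainee) + 0.22·t(Senior)
t(Senior) = 1 + 0.3·t(Junior) + 0.24·t(Trainee) + 0.22·t(Senior)
Solving: t(Junior) = 3.5162, t(Trainee) = 3.4996, t(Senior) = 3.7112.
Expected years from Junior to Manager: 3.5162.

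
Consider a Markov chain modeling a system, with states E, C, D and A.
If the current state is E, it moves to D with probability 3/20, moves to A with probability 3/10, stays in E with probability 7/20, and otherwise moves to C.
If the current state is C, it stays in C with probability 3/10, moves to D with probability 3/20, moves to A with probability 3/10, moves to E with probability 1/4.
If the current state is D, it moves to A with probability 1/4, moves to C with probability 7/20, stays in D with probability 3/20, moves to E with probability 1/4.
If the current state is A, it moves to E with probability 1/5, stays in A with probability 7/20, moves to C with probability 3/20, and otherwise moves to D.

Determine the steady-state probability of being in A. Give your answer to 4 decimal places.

0.3055

Let the stationary distribution be π with π = πP and π_1 + π_2 + π_3 + π_4 = 1.
π_1 = 0.35·π_1 + 0.25·π_2 + 0.25·π_3 + 0.2·π_4
π_2 = 0.2·π_1 + 0.3·π_2 + 0.35·π_3 + 0.15·π_4
π_3 = 0.15·π_1 + 0.15·π_2 + 0.15·π_3 + 0.3·π_4
Solving with the normalization constraint gives π = (0.2608, 0.2379, 0.1958, 0.3055).
So the stationary probability of A is 0.3055.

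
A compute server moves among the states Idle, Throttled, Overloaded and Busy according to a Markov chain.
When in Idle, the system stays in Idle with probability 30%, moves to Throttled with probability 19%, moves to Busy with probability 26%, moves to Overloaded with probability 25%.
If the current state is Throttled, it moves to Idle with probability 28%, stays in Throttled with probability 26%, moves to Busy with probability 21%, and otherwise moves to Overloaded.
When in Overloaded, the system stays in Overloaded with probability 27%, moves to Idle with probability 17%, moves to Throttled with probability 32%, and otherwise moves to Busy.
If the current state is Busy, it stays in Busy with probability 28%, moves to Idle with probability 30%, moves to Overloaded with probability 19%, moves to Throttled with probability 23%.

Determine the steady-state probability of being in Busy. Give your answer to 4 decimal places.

0.2477

Let the stationary distribution be π with π = πP and π_1 + π_2 + π_3 + π_4 = 1.
π_1 = 0.3·π_1 + 0.28·π_2 + 0.17·π_3 + 0.3·π_4
π_2 = 0.19·π_1 + 0.26·π_2 + 0.32·π_3 + 0.23·π_4
π_3 = 0.25·π_1 + 0.25·π_2 + 0.27·π_3 + 0.19·π_4
Solving with the normalization constraint gives π = (0.2638, 0.2485, 0.2399, 0.2477).
So the stationary probability of Busy is 0.2477.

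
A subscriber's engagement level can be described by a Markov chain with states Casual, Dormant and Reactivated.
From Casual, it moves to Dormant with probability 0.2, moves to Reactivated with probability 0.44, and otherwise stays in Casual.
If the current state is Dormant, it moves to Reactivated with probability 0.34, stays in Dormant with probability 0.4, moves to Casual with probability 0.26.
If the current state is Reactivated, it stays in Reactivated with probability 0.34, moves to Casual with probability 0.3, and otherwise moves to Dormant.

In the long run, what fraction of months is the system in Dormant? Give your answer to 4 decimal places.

0.3241

Let the stationary distribution be π with π = πP and π_1 + π_2 + π_3 = 1.
π_1 = 0.36·π_1 + 0.26·π_2 + 0.3·π_3
π_2 = 0.2·π_1 + 0.4·π_2 + 0.36·π_3
Solving with the normalization constraint gives π = (0.3054, 0.3241, 0.3705).
So the stationary probability of Dormant is 0.3241.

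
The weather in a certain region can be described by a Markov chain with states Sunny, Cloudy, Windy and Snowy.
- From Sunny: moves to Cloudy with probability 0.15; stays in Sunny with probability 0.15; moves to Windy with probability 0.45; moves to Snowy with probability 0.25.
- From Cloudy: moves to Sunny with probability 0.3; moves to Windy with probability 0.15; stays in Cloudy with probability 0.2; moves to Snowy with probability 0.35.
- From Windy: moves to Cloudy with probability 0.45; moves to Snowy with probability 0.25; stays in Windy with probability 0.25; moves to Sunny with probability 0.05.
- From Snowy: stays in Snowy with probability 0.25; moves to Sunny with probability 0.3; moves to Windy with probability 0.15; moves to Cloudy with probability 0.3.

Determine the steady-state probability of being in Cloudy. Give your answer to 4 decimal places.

0.2764

Let the stationary distribution be π with π = πP and π_1 + π_2 + π_3 + π_4 = 1.
π_1 = 0.15·π_1 + 0.3·π_2 + 0.05·π_3 + 0.3·π_4
π_2 = 0.15·π_1 + 0.2·π_2 + 0.45·π_3 + 0.3·π_4
π_3 = 0.45·π_1 + 0.15·π_2 + 0.25·π_3 + 0.15·π_4
Solving with the normalization constraint gives π = (0.2095, 0.2764, 0.2365, 0.2776).
So the stationary probability of Cloudy is 0.2764.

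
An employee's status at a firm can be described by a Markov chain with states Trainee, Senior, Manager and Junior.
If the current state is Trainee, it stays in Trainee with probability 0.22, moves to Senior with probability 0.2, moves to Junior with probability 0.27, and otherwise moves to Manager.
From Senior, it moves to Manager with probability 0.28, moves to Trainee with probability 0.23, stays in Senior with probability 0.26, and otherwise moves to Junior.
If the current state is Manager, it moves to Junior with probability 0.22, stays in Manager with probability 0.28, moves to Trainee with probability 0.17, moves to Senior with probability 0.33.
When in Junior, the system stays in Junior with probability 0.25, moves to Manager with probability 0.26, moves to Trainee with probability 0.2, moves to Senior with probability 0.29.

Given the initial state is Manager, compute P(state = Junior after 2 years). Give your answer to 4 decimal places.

Propagate the distribution vector 2 years from Manager.
After 0 years: (0.0000, 0.0000, 1.0000, 0.0000)
After 1 year: (0.1700, 0.3300, 0.2800, 0.2200)
After 2 years: (0.2049, 0.2760, 0.2807, 0.2384)
P(in Junior after 2 years) = 0.2384

0.2384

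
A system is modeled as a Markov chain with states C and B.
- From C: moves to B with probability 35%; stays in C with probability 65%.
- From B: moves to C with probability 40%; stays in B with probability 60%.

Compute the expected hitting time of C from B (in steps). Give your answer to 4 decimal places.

Let t(s) be the expected number of steps to first reach C from state s, with t(C) = 0. Conditioning on the first step:
t(B) = 1 + 0.6·t(B)
Solving: t(B) = 2.5000.
Expected steps from B to C: 2.5000.

2.5000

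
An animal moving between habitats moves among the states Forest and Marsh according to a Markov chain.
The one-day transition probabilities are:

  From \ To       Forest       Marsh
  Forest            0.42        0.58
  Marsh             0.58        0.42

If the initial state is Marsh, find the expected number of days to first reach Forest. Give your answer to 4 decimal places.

Let t(s) be the expected number of days to first reach Forest from state s, with t(Forest) = 0. Conditioning on the first day:
t(Marsh) = 1 + 0.42·t(Marsh)
Solving: t(Marsh) = 1.7241.
Expected days from Marsh to Forest: 1.7241.

1.7241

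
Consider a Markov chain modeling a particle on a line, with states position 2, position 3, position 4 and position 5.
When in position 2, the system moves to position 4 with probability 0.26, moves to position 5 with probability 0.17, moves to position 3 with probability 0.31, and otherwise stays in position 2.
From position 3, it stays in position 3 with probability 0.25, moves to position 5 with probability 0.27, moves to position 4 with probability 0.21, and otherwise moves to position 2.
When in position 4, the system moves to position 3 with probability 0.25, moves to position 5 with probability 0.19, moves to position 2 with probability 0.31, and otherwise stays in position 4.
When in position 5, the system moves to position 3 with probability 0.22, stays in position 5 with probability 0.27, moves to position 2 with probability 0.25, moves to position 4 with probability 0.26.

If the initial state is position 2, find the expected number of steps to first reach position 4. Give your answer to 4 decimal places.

Let t(s) be the expected number of steps to first reach position 4 from state s, with t(position 4) = 0. Conditioning on the first step:
t(position 2) = 1 + 0.26·t(position 2) + 0.31·t(position 3) + 0.17·t(position 5)
t(position 3) = 1 + 0.27·t(position 2) + 0.25·t(position 3) + 0.27·t(position 5)
t(position 5) = 1 + 0.25·t(position 2) + 0.22·t(position 3) + 0.27·t(position 5)
Solving: t(position 2) = 4.0600, t(position 3) = 4.2497, t(position 5) = 4.0410.
Expected steps from position 2 to position 4: 4.0600.

4.0600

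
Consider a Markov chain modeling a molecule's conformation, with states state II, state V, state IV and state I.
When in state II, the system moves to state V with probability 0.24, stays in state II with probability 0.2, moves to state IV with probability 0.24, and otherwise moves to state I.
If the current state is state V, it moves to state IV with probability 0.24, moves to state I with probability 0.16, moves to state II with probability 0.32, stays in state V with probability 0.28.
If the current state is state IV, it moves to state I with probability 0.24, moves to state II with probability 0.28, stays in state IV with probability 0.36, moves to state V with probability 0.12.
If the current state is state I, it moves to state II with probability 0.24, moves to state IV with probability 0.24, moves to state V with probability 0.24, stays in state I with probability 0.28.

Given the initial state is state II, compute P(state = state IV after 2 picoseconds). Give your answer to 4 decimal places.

Propagate the distribution vector 2 picoseconds from state II.
After 0 picoseconds: (1.0000, 0.0000, 0.0000, 0.0000)
After 1 picosecond: (0.2000, 0.2400, 0.2400, 0.3200)
After 2 picoseconds: (0.2608, 0.2208, 0.2688, 0.2496)
P(in state IV after 2 picoseconds) = 0.2688

0.2688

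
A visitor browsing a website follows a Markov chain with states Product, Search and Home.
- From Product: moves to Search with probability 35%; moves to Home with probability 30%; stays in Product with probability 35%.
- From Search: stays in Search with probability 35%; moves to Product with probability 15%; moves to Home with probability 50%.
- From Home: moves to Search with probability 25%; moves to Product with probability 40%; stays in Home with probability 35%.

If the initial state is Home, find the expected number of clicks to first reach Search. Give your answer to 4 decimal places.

Let t(s) be the expected number of clicks to first reach Search from state s, with t(Search) = 0. Conditioning on the first click:
t(Product) = 1 + 0.35·t(Product) + 0.3·t(Home)
t(Home) = 1 + 0.4·t(Product) + 0.35·t(Home)
Solving: t(Product) = 3.1405, t(Home) = 3.4711.
Expected clicks from Home to Search: 3.4711.

3.4711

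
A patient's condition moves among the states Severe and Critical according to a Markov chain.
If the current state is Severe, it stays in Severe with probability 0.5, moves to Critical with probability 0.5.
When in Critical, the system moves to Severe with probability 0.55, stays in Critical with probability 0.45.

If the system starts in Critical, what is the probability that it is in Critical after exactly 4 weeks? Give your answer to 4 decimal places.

Propagate the distribution vector 4 weeks from Critical.
After 0 weeks: (0.0000, 1.0000)
After 1 week: (0.5500, 0.4500)
After 2 weeks: (0.5225, 0.4775)
After 3 weeks: (0.5239, 0.4761)
After 4 weeks: (0.5238, 0.4762)
P(in Critical after 4 weeks) = 0.4762

0.4762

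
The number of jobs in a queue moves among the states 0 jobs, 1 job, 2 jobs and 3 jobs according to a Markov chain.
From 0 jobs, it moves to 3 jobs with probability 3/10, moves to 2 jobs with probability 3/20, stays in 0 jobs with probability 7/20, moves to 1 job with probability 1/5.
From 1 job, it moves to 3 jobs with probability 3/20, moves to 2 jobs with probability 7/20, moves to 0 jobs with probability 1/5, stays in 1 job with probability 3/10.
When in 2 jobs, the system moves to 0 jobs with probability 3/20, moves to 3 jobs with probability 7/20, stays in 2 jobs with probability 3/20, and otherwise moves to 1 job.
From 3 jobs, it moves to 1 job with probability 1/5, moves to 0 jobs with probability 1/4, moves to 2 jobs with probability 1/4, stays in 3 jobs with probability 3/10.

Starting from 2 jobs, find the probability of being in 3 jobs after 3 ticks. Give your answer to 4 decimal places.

Propagate the distribution vector 3 ticks from 2 jobs.
After 0 ticks: (0.0000, 0.0000, 1.0000, 0.0000)
After 1 tick: (0.1500, 0.3500, 0.1500, 0.3500)
After 2 ticks: (0.2325, 0.2575, 0.2550, 0.2550)
After 3 ticks: (0.2349, 0.2640, 0.2270, 0.2741)
P(in 3 jobs after 3 ticks) = 0.2741

0.2741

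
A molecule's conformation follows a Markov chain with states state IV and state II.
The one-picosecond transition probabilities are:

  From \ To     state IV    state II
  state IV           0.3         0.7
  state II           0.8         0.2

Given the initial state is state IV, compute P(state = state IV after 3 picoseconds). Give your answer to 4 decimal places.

Propagate the distribution vector 3 picoseconds from state IV.
After 0 picoseconds: (1.0000, 0.0000)
After 1 picosecond: (0.3000, 0.7000)
After 2 picoseconds: (0.6500, 0.3500)
After 3 picoseconds: (0.4750, 0.5250)
P(in state IV after 3 picoseconds) = 0.4750

0.4750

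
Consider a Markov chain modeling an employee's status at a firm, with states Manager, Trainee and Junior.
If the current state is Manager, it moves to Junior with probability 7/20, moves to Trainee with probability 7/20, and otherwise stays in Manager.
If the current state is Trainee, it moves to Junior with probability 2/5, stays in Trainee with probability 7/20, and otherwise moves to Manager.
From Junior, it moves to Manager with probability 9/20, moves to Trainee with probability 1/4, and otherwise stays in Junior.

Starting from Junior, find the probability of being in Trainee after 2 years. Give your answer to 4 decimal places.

Sum over the intermediate state after 1 year:
P = P(Junior→Manager)·P(Manager→Trainee) + P(Junior→Trainee)·P(Trainee→Trainee) + P(Junior→Junior)·P(Junior→Trainee)
  = 0.45×0.35 + 0.25×0.35 + 0.3×0.25
  = 0.1575 + 0.0875 + 0.0750 = 0.3200

0.3200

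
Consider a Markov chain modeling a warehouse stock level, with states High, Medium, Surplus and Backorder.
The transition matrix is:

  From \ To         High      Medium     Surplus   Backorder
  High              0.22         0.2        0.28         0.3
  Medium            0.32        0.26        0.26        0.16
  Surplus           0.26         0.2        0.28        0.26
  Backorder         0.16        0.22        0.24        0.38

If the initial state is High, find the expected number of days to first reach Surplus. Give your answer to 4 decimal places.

Let t(s) be the expected number of days to first reach Surplus from state s, with t(Surplus) = 0. Conditioning on the first day:
t(High) = 1 + 0.22·t(High) + 0.2·t(Medium) + 0.3·t(Backorder)
t(Medium) = 1 + 0.32·t(High) + 0.26·t(Medium) + 0.16·t(Backorder)
t(Backorder) = 1 + 0.16·t(High) + 0.22·t(Medium) + 0.38·t(Backorder)
Solving: t(High) = 3.7892, t(Medium) = 3.8451, t(Backorder) = 3.9551.
Expected days from High to Surplus: 3.7892.

3.7892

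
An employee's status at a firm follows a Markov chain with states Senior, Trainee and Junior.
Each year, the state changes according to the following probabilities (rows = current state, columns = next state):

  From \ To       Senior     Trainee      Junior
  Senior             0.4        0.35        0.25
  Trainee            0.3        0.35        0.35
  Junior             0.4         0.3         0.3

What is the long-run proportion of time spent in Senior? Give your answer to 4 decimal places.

0.3665

Let the stationary distribution be π with π = πP and π_1 + π_2 + π_3 = 1.
π_1 = 0.4·π_1 + 0.3·π_2 + 0.4·π_3
π_2 = 0.35·π_1 + 0.35·π_2 + 0.3·π_3
Solving with the normalization constraint gives π = (0.3665, 0.3351, 0.2984).
So the stationary probability of Senior is 0.3665.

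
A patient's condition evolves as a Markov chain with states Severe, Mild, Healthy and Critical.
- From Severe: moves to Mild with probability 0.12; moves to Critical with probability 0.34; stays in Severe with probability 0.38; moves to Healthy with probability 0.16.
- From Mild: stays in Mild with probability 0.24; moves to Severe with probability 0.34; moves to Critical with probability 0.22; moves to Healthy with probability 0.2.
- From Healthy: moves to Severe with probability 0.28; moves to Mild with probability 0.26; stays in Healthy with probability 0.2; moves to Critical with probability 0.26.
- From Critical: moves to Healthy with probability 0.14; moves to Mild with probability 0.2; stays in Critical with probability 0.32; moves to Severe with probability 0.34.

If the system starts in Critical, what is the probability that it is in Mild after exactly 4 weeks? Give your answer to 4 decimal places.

Propagate the distribution vector 4 weeks from Critical.
After 0 weeks: (0.0000, 0.0000, 0.0000, 1.0000)
After 1 week: (0.3400, 0.2000, 0.1400, 0.3200)
After 2 weeks: (0.3452, 0.1892, 0.1672, 0.2984)
After 3 weeks: (0.3438, 0.1900, 0.1683, 0.2980)
After 4 weeks: (0.3437, 0.1902, 0.1684, 0.2978)
P(in Mild after 4 weeks) = 0.1902

0.1902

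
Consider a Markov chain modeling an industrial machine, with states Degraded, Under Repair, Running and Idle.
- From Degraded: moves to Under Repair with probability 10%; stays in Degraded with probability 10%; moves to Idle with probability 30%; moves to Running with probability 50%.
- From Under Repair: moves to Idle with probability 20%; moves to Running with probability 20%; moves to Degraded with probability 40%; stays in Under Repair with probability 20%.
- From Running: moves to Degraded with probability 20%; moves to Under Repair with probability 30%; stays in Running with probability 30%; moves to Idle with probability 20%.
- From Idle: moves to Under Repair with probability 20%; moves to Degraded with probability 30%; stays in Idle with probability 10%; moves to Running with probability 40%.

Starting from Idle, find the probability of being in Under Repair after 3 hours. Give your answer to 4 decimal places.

Propagate the distribution vector 3 hours from Idle.
After 0 hours: (0.0000, 0.0000, 0.0000, 1.0000)
After 1 hour: (0.3000, 0.2000, 0.4000, 0.1000)
After 2 hours: (0.2200, 0.2100, 0.3500, 0.2200)
After 3 hours: (0.2420, 0.2130, 0.3450, 0.2000)
P(in Under Repair after 3 hours) = 0.2130

0.2130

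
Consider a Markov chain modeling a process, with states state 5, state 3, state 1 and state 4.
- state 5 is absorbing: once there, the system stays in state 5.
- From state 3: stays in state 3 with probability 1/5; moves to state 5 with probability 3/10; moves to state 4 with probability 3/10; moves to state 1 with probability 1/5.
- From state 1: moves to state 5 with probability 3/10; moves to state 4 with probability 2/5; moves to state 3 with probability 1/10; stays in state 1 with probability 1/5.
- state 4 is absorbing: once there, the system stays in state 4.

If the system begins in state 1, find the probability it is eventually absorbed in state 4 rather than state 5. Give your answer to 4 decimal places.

0.5645

Let h(s) be the probability of absorption at state 4 starting from transient state s. Then h(state 4) = 1 and h(state 5) = 0. By first-step analysis:
h(state 3) = 0.3·0 + 0.2·h(state 3) + 0.2·h(state 1) + 0.3·1
h(state 1) = 0.3·0 + 0.1·h(state 3) + 0.2·h(state 1) + 0.4·1
Solving: h(state 3) = 0.5161, h(state 1) = 0.5645.
Starting from state 1, the probability is 0.5645.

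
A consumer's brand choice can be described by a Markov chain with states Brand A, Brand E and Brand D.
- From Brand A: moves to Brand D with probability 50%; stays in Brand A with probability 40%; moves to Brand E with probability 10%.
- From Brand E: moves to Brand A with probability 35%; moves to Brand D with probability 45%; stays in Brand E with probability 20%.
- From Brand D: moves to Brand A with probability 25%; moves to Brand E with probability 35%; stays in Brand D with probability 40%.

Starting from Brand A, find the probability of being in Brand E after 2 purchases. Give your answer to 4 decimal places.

Sum over the intermediate state after 1 purchase:
P = P(Brand A→Brand A)·P(Brand A→Brand E) + P(Brand A→Brand E)·P(Brand E→Brand E) + P(Brand A→Brand D)·P(Brand D→Brand E)
  = 0.4×0.1 + 0.1×0.2 + 0.5×0.35
  = 0.0400 + 0.0200 + 0.1750 = 0.2350

0.2350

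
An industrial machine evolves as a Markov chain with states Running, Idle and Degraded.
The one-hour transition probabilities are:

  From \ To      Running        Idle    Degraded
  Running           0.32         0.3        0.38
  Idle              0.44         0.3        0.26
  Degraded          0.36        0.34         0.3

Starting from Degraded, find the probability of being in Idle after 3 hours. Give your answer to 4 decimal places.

Propagate the distribution vector 3 hours from Degraded.
After 0 hours: (0.0000, 0.0000, 1.0000)
After 1 hour: (0.3600, 0.3400, 0.3000)
After 2 hours: (0.3728, 0.3120, 0.3152)
After 3 hours: (0.3700, 0.3126, 0.3173)
P(in Idle after 3 hours) = 0.3126

0.3126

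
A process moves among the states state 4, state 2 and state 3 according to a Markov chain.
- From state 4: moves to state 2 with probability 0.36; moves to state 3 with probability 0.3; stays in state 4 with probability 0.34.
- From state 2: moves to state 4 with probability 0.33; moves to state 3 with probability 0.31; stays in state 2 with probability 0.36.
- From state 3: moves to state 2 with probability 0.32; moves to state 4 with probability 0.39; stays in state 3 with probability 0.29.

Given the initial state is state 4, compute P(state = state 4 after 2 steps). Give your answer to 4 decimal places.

Sum over the intermediate state after 1 step:
P = P(state 4→state 4)·P(state 4→state 4) + P(state 4→state 2)·P(state 2→state 4) + P(state 4→state 3)·P(state 3→state 4)
  = 0.34×0.34 + 0.36×0.33 + 0.3×0.39
  = 0.1156 + 0.1188 + 0.1170 = 0.3514

0.3514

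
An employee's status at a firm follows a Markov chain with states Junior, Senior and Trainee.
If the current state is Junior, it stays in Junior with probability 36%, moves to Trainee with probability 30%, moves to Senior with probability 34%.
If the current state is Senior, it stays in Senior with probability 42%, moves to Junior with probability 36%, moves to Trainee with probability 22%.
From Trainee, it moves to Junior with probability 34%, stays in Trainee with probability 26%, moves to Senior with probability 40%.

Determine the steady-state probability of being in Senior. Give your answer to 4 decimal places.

0.3864

Let the stationary distribution be π with π = πP and π_1 + π_2 + π_3 = 1.
π_1 = 0.36·π_1 + 0.36·π_2 + 0.34·π_3
π_2 = 0.34·π_1 + 0.42·π_2 + 0.4·π_3
Solving with the normalization constraint gives π = (0.3548, 0.3864, 0.2587).
So the stationary probability of Senior is 0.3864.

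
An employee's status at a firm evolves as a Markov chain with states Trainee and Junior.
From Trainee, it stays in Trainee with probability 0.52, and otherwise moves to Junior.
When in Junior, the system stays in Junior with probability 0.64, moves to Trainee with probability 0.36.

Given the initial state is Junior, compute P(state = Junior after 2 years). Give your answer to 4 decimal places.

0.5824

Sum over the intermediate state after 1 year:
P = P(Junior→Trainee)·P(Trainee→Junior) + P(Junior→Junior)·P(Junior→Junior)
  = 0.36×0.48 + 0.64×0.64
  = 0.1728 + 0.4096 = 0.5824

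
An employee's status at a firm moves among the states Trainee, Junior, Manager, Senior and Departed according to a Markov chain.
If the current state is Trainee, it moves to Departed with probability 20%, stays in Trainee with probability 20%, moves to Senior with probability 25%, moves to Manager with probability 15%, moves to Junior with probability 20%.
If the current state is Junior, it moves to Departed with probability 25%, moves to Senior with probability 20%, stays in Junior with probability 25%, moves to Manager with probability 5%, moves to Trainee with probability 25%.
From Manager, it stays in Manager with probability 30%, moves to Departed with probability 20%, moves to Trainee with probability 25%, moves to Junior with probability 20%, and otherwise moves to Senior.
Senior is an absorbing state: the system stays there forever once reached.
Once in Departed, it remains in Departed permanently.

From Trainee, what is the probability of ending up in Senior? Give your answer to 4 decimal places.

Let h(s) be the probability of absorption at Senior starting from transient state s. Then h(Senior) = 1 and h(Departed) = 0. By first-step analysis:
h(Trainee) = 0.2·h(Trainee) + 0.2·h(Junior) + 0.15·h(Manager) + 0.25·1 + 0.2·0
h(Junior) = 0.25·h(Trainee) + 0.25·h(Junior) + 0.05·h(Manager) + 0.2·1 + 0.25·0
h(Manager) = 0.25·h(Trainee) + 0.2·h(Junior) + 0.3·h(Manager) + 0.05·1 + 0.2·0
Solving: h(Trainee) = 0.4983, h(Junior) = 0.4581, h(Manager) = 0.3803.
Starting from Trainee, the probability is 0.4983.

0.4983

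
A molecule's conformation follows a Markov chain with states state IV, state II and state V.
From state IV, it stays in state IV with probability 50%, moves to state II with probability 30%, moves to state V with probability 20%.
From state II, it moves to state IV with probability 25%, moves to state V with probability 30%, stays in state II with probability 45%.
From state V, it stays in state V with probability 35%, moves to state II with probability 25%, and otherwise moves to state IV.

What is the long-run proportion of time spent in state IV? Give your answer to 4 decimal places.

Let the stationary distribution be π with π = πP and π_1 + π_2 + π_3 = 1.
π_1 = 0.5·π_1 + 0.25·π_2 + 0.4·π_3
π_2 = 0.3·π_1 + 0.45·π_2 + 0.25·π_3
Solving with the normalization constraint gives π = (0.3883, 0.3368, 0.2749).
So the stationary probability of state IV is 0.3883.

0.3883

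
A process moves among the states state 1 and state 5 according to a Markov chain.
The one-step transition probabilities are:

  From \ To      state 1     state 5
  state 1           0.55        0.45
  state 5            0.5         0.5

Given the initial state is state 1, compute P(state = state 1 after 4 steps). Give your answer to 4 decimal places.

Propagate the distribution vector 4 steps from state 1.
After 0 steps: (1.0000, 0.0000)
After 1 step: (0.5500, 0.4500)
After 2 steps: (0.5275, 0.4725)
After 3 steps: (0.5264, 0.4736)
After 4 steps: (0.5263, 0.4737)
P(in state 1 after 4 steps) = 0.5263

0.5263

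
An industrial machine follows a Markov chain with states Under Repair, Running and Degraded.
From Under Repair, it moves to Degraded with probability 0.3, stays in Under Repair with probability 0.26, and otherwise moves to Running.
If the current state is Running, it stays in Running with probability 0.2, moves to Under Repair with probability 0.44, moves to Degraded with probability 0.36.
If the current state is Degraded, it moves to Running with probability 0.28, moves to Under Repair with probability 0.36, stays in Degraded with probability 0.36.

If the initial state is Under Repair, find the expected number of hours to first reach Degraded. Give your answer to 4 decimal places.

Let t(s) be the expected number of hours to first reach Degraded from state s, with t(Degraded) = 0. Conditioning on the first hour:
t(Under Repair) = 1 + 0.26·t(Under Repair) + 0.44·t(Running)
t(Running) = 1 + 0.44·t(Under Repair) + 0.2·t(Running)
Solving: t(Under Repair) = 3.1124, t(Running) = 2.9618.
Expected hours from Under Repair to Degraded: 3.1124.

3.1124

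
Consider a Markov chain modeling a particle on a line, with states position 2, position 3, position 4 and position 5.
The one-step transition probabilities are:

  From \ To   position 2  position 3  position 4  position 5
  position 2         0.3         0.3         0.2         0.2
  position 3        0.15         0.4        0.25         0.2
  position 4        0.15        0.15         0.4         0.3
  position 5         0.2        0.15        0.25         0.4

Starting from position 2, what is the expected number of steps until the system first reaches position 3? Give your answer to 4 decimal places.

4.6014

Let t(s) be the expected number of steps to first reach position 3 from state s, with t(position 3) = 0. Conditioning on the first step:
t(position 2) = 1 + 0.3·t(position 2) + 0.2·t(position 4) + 0.2·t(position 5)
t(position 4) = 1 + 0.15·t(position 2) + 0.4·t(position 4) + 0.3·t(position 5)
t(position 5) = 1 + 0.2·t(position 2) + 0.25·t(position 4) + 0.4·t(position 5)
Solving: t(position 2) = 4.6014, t(position 4) = 5.5797, t(position 5) = 5.5254.
Expected steps from position 2 to position 3: 4.6014.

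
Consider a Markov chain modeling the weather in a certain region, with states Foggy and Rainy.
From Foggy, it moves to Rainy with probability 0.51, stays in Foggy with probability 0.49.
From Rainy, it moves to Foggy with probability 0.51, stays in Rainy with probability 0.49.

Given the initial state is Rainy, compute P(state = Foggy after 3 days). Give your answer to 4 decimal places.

Propagate the distribution vector 3 days from Rainy.
After 0 days: (0.0000, 1.0000)
After 1 day: (0.5100, 0.4900)
After 2 days: (0.4998, 0.5002)
After 3 days: (0.5000, 0.5000)
P(in Foggy after 3 days) = 0.5000

0.5000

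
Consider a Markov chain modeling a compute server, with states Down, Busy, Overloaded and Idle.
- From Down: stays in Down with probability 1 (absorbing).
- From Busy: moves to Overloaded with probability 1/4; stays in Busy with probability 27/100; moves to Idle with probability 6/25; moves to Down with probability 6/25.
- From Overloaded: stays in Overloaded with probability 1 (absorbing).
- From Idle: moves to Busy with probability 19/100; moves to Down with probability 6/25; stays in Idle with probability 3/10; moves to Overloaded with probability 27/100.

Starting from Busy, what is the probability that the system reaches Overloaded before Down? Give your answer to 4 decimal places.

0.5153

Let h(s) be the probability of absorption at Overloaded starting from transient state s. Then h(Overloaded) = 1 and h(Down) = 0. By first-step analysis:
h(Busy) = 0.24·0 + 0.27·h(Busy) + 0.25·1 + 0.24·h(Idle)
h(Idle) = 0.24·0 + 0.19·h(Busy) + 0.27·1 + 0.3·h(Idle)
Solving: h(Busy) = 0.5153, h(Idle) = 0.5256.
Starting from Busy, the probability is 0.5153.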